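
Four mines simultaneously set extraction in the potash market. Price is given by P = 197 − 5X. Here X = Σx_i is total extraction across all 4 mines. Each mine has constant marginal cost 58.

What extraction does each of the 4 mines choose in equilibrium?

A representative mine's profit is π_i = x_i(197 − 5X) − 58x_i, with X = x_i + Σ_{j≠i} x_j.
First-order condition: 139 − 10x_i − 5Σ_{j≠i} x_j = 0.
Imposing symmetry (x_j = x for all j) turns Σ_{j≠i} x_j into 3x, so 139 = 25x and x = 5.56.

5.56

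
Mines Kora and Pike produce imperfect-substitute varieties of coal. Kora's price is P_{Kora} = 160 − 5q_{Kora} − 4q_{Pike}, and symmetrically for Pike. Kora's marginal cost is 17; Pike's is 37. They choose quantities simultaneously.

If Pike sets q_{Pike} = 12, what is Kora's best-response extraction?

Mine Kora's profit: π = q_{Kora}(160 − 5q_{Kora} − 4q_{Pike}) − 17q_{Kora}.
∂π/∂q_{Kora} = 143 − 10q_{Kora} − 4q_{Pike} = 0 ⇒ q_{Kora} = 14.3 − 0.4q_{Pike}.
At q_{Pike} = 12: q_{Kora} = 14.3 − 0.4·12 = 9.5.

9.5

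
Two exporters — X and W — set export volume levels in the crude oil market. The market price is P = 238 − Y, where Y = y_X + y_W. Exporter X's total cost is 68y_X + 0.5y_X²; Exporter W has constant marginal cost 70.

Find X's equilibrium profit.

Exporter X's profit: π = y_X(238 − (y_X + y_W)) − 68y_X − 0.5y_X².
∂π/∂y_X = 170 − 3y_X − y_W = 0, so y_X = 170/3 − (1/3)y_W.
For W: ∂π/∂y_W = 168 − 2y_W − y_X = 0 ⇒ y_W = 84 − 0.5y_X.
Solving the two reaction functions simultaneously: (1 − (−1/3)(−0.5))y_X = 170/3 − (1/3)·84, so (5/6)y_X = 86/3 and y_X = 34.4.
Then y_W = 84 − 0.5·34.4 = 66.8.
Price P = 238 − 101.2 = 136.8.
X's profit: (136.8 − 68)·34.4 − 0.5(34.4)² = 1775.04.

1775.04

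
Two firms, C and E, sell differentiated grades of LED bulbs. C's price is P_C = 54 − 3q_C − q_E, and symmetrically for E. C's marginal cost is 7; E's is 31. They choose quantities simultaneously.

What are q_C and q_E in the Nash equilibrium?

Firm C's profit: π = q_C(54 − 3q_C − q_E) − 7q_C.
∂π/∂q_C = 47 − 6q_C − q_E = 0 ⇒ q_C = 47/6 − (1/6)q_E.
Similarly q_E = 23/6 − (1/6)q_C.
Substituting the second reaction function into the first: q_C = 47/6 − (1/6)(23/6 − (1/6)q_C), which gives (35/36)q_C = 259/36 ⇒ q_C = 7.4.
Then q_E = 23/6 − (1/6)·7.4 = 2.6.

7.4, 2.6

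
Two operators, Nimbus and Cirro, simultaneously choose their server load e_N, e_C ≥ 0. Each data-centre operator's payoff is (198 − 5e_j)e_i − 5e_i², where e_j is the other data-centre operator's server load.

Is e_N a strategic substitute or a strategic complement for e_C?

strategic substitutes

Nimbus's payoff is (198 − 5e_C)e_N − 5e_N².
∂π/∂e_N = 198 − 5e_C − 10e_N = 0, so e_N = 19.8 − 0.5e_C.
The best-response slope de_N/de_C = −0.5 < 0: the reaction function is downward-sloping, so the choices are strategic substitutes.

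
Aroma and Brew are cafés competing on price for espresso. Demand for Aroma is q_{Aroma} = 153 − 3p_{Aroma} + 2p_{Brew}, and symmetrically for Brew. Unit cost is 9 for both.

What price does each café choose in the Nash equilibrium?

Aroma's profit: π = (p_{Aroma} − 9)(153 − 3p_{Aroma} + 2p_{Brew}).
∂π/∂p_{Aroma} = 180 − 6p_{Aroma} + 2p_{Brew} = 0 ⇒ p_{Aroma} = 30 + (1/3)p_{Brew}.
By symmetry p_{Brew} = p_{Aroma}; substituting into the reaction function, (2/3)p_{Aroma} = 30 and p_{Aroma} = 45.

45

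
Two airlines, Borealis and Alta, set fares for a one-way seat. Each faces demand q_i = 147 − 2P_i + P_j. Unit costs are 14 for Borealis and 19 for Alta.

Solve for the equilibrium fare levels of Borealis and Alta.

59, 61

Borealis's profit: π = (P_{Borealis} − 14)(147 − 2P_{Borealis} + P_{Alta}).
∂π/∂P_{Borealis} = 175 − 4P_{Borealis} + P_{Alta} = 0 ⇒ P_{Borealis} = 43.75 + 0.25P_{Alta}.
Similarly P_{Alta} = 46.25 + 0.25P_{Borealis}.
Substituting the second reaction function into the first: P_{Borealis} = 43.75 + 0.25(46.25 + 0.25P_{Borealis}), which gives 0.9375P_{Borealis} = 55.3125 ⇒ P_{Borealis} = 59.
Then P_{Alta} = 46.25 + 0.25·59 = 61.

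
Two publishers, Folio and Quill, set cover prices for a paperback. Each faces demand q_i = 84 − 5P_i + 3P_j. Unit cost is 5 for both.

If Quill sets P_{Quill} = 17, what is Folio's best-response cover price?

16

Folio's profit: π = (P_{Folio} − 5)(84 − 5P_{Folio} + 3P_{Quill}).
∂π/∂P_{Folio} = 109 − 10P_{Folio} + 3P_{Quill} = 0 ⇒ P_{Folio} = 10.9 + 0.3P_{Quill}.
At P_{Quill} = 17: P_{Folio} = 10.9 + 0.3·17 = 16.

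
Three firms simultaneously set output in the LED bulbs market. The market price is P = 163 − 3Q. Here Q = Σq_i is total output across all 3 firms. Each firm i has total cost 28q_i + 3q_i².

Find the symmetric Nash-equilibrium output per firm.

A representative firm's profit is π_i = q_i(163 − 3Q) − 28q_i − 3q_i², with Q = q_i + Σ_{j≠i} q_j.
First-order condition: 135 − 12q_i − 3Σ_{j≠i} q_j = 0.
Imposing symmetry (q_j = q for all j) turns Σ_{j≠i} q_j into 2q, so 135 = 18q and q = 7.5.

7.5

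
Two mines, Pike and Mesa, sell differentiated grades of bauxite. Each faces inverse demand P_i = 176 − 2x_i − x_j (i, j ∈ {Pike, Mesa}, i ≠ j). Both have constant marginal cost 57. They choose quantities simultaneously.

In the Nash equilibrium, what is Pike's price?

Mine Pike's profit: π = x_{Pike}(176 − 2x_{Pike} − x_{Mesa}) − 57x_{Pike}.
∂π/∂x_{Pike} = 119 − 4x_{Pike} − x_{Mesa} = 0 ⇒ x_{Pike} = 29.75 − 0.25x_{Mesa}.
Setting x_{Pike} = x_{Mesa} in the reaction function: x_{Pike} = 29.75 − 0.25x_{Pike}, so x_{Pike} = 29.75 / 1.25 = 23.8.
P_{Pike} = 176 − 2·23.8 − 23.8 = 104.6.

104.6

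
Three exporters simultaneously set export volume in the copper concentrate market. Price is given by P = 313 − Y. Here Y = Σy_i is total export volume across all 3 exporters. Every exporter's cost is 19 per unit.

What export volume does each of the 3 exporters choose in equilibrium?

A representative exporter's profit is π_i = y_i(313 − Y) − 19y_i, with Y = y_i + Σ_{j≠i} y_j.
First-order condition: 294 − 2y_i − Σ_{j≠i} y_j = 0.
With identical exporters, set every y_j = y: then 294 − 2y − 2y = 0, i.e. y = 294/4 = 73.5.

73.5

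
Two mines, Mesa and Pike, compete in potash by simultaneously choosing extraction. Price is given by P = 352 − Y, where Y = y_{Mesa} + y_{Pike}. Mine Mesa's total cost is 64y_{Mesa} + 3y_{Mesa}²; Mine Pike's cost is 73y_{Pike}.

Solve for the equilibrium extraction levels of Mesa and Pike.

19.8, 129.6

Mine Mesa's profit: π = y_{Mesa}(352 − (y_{Mesa} + y_{Pike})) − 64y_{Mesa} − 3y_{Mesa}².
∂π/∂y_{Mesa} = 288 − 8y_{Mesa} − y_{Pike} = 0, so y_{Mesa} = 36 − 0.125y_{Pike}.
For Pike: ∂π/∂y_{Pike} = 279 − 2y_{Pike} − y_{Mesa} = 0 ⇒ y_{Pike} = 139.5 − 0.5y_{Mesa}.
Plugging y_{Pike} into Mesa's best response: y_{Mesa} = 36 − 0.125(139.5 − 0.5y_{Mesa}) ⇒ 0.9375y_{Mesa} = 18.5625, so y_{Mesa} = 19.8.
Then y_{Pike} = 139.5 − 0.5·19.8 = 129.6.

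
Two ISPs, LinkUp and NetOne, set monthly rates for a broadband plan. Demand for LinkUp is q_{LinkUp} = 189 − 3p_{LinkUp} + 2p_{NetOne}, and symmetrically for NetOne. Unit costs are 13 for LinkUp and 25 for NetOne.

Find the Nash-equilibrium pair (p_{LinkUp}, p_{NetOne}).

LinkUp's profit: π = (p_{LinkUp} − 13)(189 − 3p_{LinkUp} + 2p_{NetOne}).
∂π/∂p_{LinkUp} = 228 − 6p_{LinkUp} + 2p_{NetOne} = 0 ⇒ p_{LinkUp} = 38 + (1/3)p_{NetOne}.
Similarly p_{NetOne} = 44 + (1/3)p_{LinkUp}.
Plugging p_{NetOne} into LinkUp's best response: p_{LinkUp} = 38 + (1/3)(44 + (1/3)p_{LinkUp}) ⇒ (8/9)p_{LinkUp} = 158/3, so p_{LinkUp} = 59.25.
Then p_{NetOne} = 44 + (1/3)·59.25 = 63.75.

59.25, 63.75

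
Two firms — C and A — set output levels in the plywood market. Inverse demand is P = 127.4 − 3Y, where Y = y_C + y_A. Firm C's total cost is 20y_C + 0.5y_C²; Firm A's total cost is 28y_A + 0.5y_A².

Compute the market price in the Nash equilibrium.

65.36

Firm C's profit: π = y_C(127.4 − 3(y_C + y_A)) − 20y_C − 0.5y_C².
∂π/∂y_C = 107.4 − 7y_C − 3y_A = 0, so y_C = 537/35 − (3/7)y_A.
By the same steps for A: y_A = 14.2 − (3/7)y_C.
Solving the two reaction functions simultaneously: (1 − (−3/7)(−3/7))y_C = 537/35 − (3/7)·14.2, so (40/49)y_C = 324/35 and y_C = 11.34.
Then y_A = 14.2 − (3/7)·11.34 = 9.34.
Equilibrium price: P = 127.4 − 3·20.68 = 65.36.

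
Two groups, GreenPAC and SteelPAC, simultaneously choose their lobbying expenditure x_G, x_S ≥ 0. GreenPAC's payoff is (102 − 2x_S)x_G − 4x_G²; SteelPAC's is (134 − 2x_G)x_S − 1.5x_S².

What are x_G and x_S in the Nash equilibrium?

1.9, 43.4

Expanding GreenPAC's payoff: 102x_G − 2x_Sx_G − 4x_G².
∂π/∂x_G = 102 − 2x_S − 8x_G = 0, so x_G = 12.75 − 0.25x_S.
Likewise for SteelPAC: x_S = 134/3 − (2/3)x_G.
Plugging x_S into GreenPAC's best response: x_G = 12.75 − 0.25(134/3 − (2/3)x_G) ⇒ (5/6)x_G = 19/12, so x_G = 1.9.
Then x_S = 134/3 − (2/3)·1.9 = 43.4.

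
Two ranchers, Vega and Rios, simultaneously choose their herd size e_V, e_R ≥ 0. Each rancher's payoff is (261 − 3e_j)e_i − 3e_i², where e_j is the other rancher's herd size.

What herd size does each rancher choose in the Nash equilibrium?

29

Vega's payoff is (261 − 3e_R)e_V − 3e_V².
∂π/∂e_V = 261 − 3e_R − 6e_V = 0, so e_V = 43.5 − 0.5e_R.
By symmetry e_R = e_V; substituting into the reaction function, 1.5e_V = 43.5 and e_V = 29.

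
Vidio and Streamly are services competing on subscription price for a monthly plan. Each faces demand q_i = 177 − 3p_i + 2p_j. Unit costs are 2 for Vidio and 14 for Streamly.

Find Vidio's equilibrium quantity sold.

Vidio's profit: π = (p_{Vidio} − 2)(177 − 3p_{Vidio} + 2p_{Streamly}).
∂π/∂p_{Vidio} = 183 − 6p_{Vidio} + 2p_{Streamly} = 0 ⇒ p_{Vidio} = 30.5 + (1/3)p_{Streamly}.
Similarly p_{Streamly} = 36.5 + (1/3)p_{Vidio}.
Solving the two reaction functions simultaneously: (1 − (1/3)(1/3))p_{Vidio} = 30.5 + (1/3)·36.5, so (8/9)p_{Vidio} = 128/3 and p_{Vidio} = 48.
Then p_{Streamly} = 36.5 + (1/3)·48 = 52.5.
q_{Vidio} = 177 − 3·48 + 2·52.5 = 138.

138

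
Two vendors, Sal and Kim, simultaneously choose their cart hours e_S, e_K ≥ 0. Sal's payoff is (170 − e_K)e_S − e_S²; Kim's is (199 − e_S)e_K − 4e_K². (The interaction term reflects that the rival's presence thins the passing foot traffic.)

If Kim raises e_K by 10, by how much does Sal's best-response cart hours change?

Expanding Sal's payoff: 170e_S − e_Ke_S − e_S².
∂π/∂e_S = 170 − e_K − 2e_S = 0, so e_S = 85 − 0.5e_K.
The reaction-function slope is −0.5, so a 10-unit rise in e_K moves e_S by −0.5 × 10 = −5. Sal's best response falls — the actions are strategic substitutes.

-5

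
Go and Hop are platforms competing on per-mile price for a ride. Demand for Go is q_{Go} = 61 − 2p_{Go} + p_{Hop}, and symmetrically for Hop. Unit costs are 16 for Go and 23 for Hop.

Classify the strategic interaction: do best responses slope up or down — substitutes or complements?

strategic complements

Go's profit: π = (p_{Go} − 16)(61 − 2p_{Go} + p_{Hop}).
∂π/∂p_{Go} = 93 − 4p_{Go} + p_{Hop} = 0 ⇒ p_{Go} = 23.25 + 0.25p_{Hop}.
The best-response slope dp_{Go}/dp_{Hop} = 0.25 > 0: the reaction function is upward-sloping, so the choices are strategic complements.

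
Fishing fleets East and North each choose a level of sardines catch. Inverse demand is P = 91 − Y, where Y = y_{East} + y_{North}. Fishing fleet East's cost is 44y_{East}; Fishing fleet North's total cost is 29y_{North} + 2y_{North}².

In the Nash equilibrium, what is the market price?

64

Fishing fleet East's profit: π = y_{East}(91 − (y_{East} + y_{North})) − 44y_{East}.
∂π/∂y_{East} = 47 − 2y_{East} − y_{North} = 0, so y_{East} = 23.5 − 0.5y_{North}.
For North: ∂π/∂y_{North} = 62 − 6y_{North} − y_{East} = 0 ⇒ y_{North} = 31/3 − (1/6)y_{East}.
Substituting the second reaction function into the first: y_{East} = 23.5 − 0.5(31/3 − (1/6)y_{East}), which gives (11/12)y_{East} = 55/3 ⇒ y_{East} = 20.
Then y_{North} = 31/3 − (1/6)·20 = 7.
Equilibrium price: P = 91 − 27 = 64.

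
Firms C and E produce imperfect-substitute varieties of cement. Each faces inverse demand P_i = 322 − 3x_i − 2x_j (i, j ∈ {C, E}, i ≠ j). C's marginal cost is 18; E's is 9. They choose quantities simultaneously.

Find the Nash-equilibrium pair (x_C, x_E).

37.4375, 39.6875

Firm C's profit: π = x_C(322 − 3x_C − 2x_E) − 18x_C.
∂π/∂x_C = 304 − 6x_C − 2x_E = 0 ⇒ x_C = 152/3 − (1/3)x_E.
Similarly x_E = 313/6 − (1/3)x_C.
Plugging x_E into C's best response: x_C = 152/3 − (1/3)(313/6 − (1/3)x_C) ⇒ (8/9)x_C = 599/18, so x_C = 37.4375.
Then x_E = 313/6 − (1/3)·37.4375 = 39.6875.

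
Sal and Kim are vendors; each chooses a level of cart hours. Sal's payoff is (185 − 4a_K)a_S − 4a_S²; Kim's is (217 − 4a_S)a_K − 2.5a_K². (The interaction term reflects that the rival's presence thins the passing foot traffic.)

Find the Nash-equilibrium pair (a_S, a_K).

2.375, 41.5

Expanding Sal's payoff: 185a_S − 4a_Ka_S − 4a_S².
∂π/∂a_S = 185 − 4a_K − 8a_S = 0, so a_S = 23.125 − 0.5a_K.
Likewise for Kim: a_K = 43.4 − 0.8a_S.
Plugging a_K into Sal's best response: a_S = 23.125 − 0.5(43.4 − 0.8a_S) ⇒ 0.6a_S = 1.425, so a_S = 2.375.
Then a_K = 43.4 − 0.8·2.375 = 41.5.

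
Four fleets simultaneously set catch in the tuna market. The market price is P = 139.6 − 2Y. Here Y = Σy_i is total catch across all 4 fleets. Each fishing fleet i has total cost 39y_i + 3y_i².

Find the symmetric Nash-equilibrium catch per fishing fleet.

A representative fishing fleet's profit is π_i = y_i(139.6 − 2Y) − 39y_i − 3y_i², with Y = y_i + Σ_{j≠i} y_j.
First-order condition: 100.6 − 10y_i − 2Σ_{j≠i} y_j = 0.
In a symmetric equilibrium every fishing fleet chooses the same y, so Σ_{j≠i} y_j = 3y. The condition becomes 100.6 − 16y = 0, giving y = 100.6/16 = 6.2875.

6.2875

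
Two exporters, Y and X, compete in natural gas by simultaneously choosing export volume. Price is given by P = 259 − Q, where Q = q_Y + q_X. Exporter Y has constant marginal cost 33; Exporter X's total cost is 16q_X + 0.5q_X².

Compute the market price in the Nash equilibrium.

120

Exporter Y's profit: π = q_Y(259 − (q_Y + q_X)) − 33q_Y.
∂π/∂q_Y = 226 − 2q_Y − q_X = 0, so q_Y = 113 − 0.5q_X.
For X: ∂π/∂q_X = 243 − 3q_X − q_Y = 0 ⇒ q_X = 81 − (1/3)q_Y.
Substituting the second reaction function into the first: q_Y = 113 − 0.5(81 − (1/3)q_Y), which gives (5/6)q_Y = 72.5 ⇒ q_Y = 87.
Then q_X = 81 − (1/3)·87 = 52.
Equilibrium price: P = 259 − 139 = 120.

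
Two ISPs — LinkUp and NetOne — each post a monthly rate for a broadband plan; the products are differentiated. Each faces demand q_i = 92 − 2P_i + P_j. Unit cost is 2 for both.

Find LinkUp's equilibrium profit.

LinkUp's profit: π = (P_{LinkUp} − 2)(92 − 2P_{LinkUp} + P_{NetOne}).
∂π/∂P_{LinkUp} = 96 − 4P_{LinkUp} + P_{NetOne} = 0 ⇒ P_{LinkUp} = 24 + 0.25P_{NetOne}.
Setting P_{LinkUp} = P_{NetOne} in the reaction function: P_{LinkUp} = 24 + 0.25P_{LinkUp}, so P_{LinkUp} = 24 / 0.75 = 32.
q_{LinkUp} = 92 − 2·32 + 32 = 60.
Profit = (32 − 2)·60 = 1800.

1800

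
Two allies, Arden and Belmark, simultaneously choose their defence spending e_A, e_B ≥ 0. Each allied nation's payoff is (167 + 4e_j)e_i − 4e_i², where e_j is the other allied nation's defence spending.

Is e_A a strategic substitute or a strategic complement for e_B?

strategic complements

Arden's payoff is (167 + 4e_B)e_A − 4e_A².
∂π/∂e_A = 167 + 4e_B − 8e_A = 0, so e_A = 20.875 + 0.5e_B.
The best-response slope de_A/de_B = 0.5 > 0: the reaction function is upward-sloping, so the choices are strategic complements.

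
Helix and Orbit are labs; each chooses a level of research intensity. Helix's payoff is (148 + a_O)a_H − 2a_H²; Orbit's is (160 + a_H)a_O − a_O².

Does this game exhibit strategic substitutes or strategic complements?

strategic complements

Expanding Helix's payoff: 148a_H + a_Oa_H − 2a_H².
∂π/∂a_H = 148 + a_O − 4a_H = 0, so a_H = 37 + 0.25a_O.
The best-response slope da_H/da_O = 0.25 > 0: the reaction function is upward-sloping, so the choices are strategic complements.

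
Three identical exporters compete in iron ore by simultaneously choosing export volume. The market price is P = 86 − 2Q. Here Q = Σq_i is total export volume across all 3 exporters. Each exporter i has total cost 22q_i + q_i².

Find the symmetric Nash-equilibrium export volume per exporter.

A representative exporter's profit is π_i = q_i(86 − 2Q) − 22q_i − q_i², with Q = q_i + Σ_{j≠i} q_j.
First-order condition: 64 − 6q_i − 2Σ_{j≠i} q_j = 0.
With identical exporters, set every q_j = q: then 64 − 6q − 4q = 0, i.e. q = 64/10 = 6.4.

6.4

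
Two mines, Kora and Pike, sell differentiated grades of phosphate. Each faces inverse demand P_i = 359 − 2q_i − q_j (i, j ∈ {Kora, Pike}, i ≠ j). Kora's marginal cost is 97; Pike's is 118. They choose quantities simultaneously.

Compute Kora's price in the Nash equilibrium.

204.6

Mine Kora's profit: π = q_{Kora}(359 − 2q_{Kora} − q_{Pike}) − 97q_{Kora}.
∂π/∂q_{Kora} = 262 − 4q_{Kora} − q_{Pike} = 0 ⇒ q_{Kora} = 65.5 − 0.25q_{Pike}.
Similarly q_{Pike} = 60.25 − 0.25q_{Kora}.
Plugging q_{Pike} into Kora's best response: q_{Kora} = 65.5 − 0.25(60.25 − 0.25q_{Kora}) ⇒ 0.9375q_{Kora} = 50.4375, so q_{Kora} = 53.8.
Then q_{Pike} = 60.25 − 0.25·53.8 = 46.8.
P_{Kora} = 359 − 2·53.8 − 46.8 = 204.6.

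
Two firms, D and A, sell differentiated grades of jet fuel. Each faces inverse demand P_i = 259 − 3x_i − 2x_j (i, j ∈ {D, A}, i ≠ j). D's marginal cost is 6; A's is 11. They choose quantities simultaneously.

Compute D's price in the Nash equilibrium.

Firm D's profit: π = x_D(259 − 3x_D − 2x_A) − 6x_D.
∂π/∂x_D = 253 − 6x_D − 2x_A = 0 ⇒ x_D = 253/6 − (1/3)x_A.
Similarly x_A = 124/3 − (1/3)x_D.
Substituting the second reaction function into the first: x_D = 253/6 − (1/3)(124/3 − (1/3)x_D), which gives (8/9)x_D = 511/18 ⇒ x_D = 31.9375.
Then x_A = 124/3 − (1/3)·31.9375 = 30.6875.
P_D = 259 − 3·31.9375 − 2·30.6875 = 101.8125.

101.8125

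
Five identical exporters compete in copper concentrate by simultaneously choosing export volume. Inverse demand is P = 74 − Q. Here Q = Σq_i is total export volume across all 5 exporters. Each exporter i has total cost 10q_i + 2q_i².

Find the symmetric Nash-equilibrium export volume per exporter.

6.4

A representative exporter's profit is π_i = q_i(74 − Q) − 10q_i − 2q_i², with Q = q_i + Σ_{j≠i} q_j.
First-order condition: 64 − 6q_i − Σ_{j≠i} q_j = 0.
With identical exporters, set every q_j = q: then 64 − 6q − 4q = 0, i.e. q = 64/10 = 6.4.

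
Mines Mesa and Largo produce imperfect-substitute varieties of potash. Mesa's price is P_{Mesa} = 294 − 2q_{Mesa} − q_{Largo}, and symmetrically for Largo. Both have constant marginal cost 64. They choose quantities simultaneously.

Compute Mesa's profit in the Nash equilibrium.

4232

Mine Mesa's profit: π = q_{Mesa}(294 − 2q_{Mesa} − q_{Largo}) − 64q_{Mesa}.
∂π/∂q_{Mesa} = 230 − 4q_{Mesa} − q_{Largo} = 0 ⇒ q_{Mesa} = 57.5 − 0.25q_{Largo}.
Setting q_{Mesa} = q_{Largo} in the reaction function: q_{Mesa} = 57.5 − 0.25q_{Mesa}, so q_{Mesa} = 57.5 / 1.25 = 46.
P_{Mesa} = 294 − 2·46 − 46 = 156.
Profit = (156 − 64)·46 = 4232.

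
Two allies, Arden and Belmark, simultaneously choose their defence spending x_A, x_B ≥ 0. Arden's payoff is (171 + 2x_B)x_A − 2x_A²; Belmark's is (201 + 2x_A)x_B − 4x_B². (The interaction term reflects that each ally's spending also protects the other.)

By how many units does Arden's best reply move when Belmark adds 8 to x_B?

4

Expanding Arden's payoff: 171x_A + 2x_Bx_A − 2x_A².
∂π/∂x_A = 171 + 2x_B − 4x_A = 0, so x_A = 42.75 + 0.5x_B.
The reaction-function slope is 0.5, so an 8-unit rise in x_B moves x_A by 0.5 × 8 = 4. Arden's best response rises — the actions are strategic complements.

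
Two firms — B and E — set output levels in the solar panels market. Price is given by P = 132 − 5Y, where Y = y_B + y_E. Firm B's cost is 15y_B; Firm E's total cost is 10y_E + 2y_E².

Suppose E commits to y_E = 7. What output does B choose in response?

8.2

Firm B's profit: π = y_B(132 − 5(y_B + y_E)) − 15y_B.
∂π/∂y_B = 117 − 10y_B − 5y_E = 0, so y_B = 11.7 − 0.5y_E.
At y_E = 7: y_B = 11.7 − 0.5·7 = 8.2.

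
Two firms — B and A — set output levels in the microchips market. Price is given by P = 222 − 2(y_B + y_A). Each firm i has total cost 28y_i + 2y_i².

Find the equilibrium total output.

Firm B's profit: π = y_B(222 − 2(y_B + y_A)) − 28y_B − 2y_B².
∂π/∂y_B = 194 − 8y_B − 2y_A = 0, so y_B = 24.25 − 0.25y_A.
Setting y_B = y_A in the reaction function: y_B = 24.25 − 0.25y_B, so y_B = 24.25 / 1.25 = 19.4.
Total output: 19.4 + 19.4 = 38.8.

38.8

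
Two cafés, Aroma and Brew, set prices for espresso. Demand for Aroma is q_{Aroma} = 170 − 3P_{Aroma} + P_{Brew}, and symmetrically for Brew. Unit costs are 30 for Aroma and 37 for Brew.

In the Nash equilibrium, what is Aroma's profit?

1532.28

Aroma's profit: π = (P_{Aroma} − 30)(170 − 3P_{Aroma} + P_{Brew}).
∂π/∂P_{Aroma} = 260 − 6P_{Aroma} + P_{Brew} = 0 ⇒ P_{Aroma} = 130/3 + (1/6)P_{Brew}.
Similarly P_{Brew} = 281/6 + (1/6)P_{Aroma}.
Plugging P_{Brew} into Aroma's best response: P_{Aroma} = 130/3 + (1/6)(281/6 + (1/6)P_{Aroma}) ⇒ (35/36)P_{Aroma} = 1841/36, so P_{Aroma} = 52.6.
Then P_{Brew} = 281/6 + (1/6)·52.6 = 55.6.
q_{Aroma} = 170 − 3·52.6 + 55.6 = 67.8.
Profit = (52.6 − 30)·67.8 = 1532.28.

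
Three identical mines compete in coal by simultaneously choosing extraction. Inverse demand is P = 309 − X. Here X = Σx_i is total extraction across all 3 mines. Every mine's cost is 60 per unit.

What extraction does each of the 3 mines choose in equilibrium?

A representative mine's profit is π_i = x_i(309 − X) − 60x_i, with X = x_i + Σ_{j≠i} x_j.
First-order condition: 249 − 2x_i − Σ_{j≠i} x_j = 0.
With identical mines, set every x_j = x: then 249 − 2x − 2x = 0, i.e. x = 249/4 = 62.25.

62.25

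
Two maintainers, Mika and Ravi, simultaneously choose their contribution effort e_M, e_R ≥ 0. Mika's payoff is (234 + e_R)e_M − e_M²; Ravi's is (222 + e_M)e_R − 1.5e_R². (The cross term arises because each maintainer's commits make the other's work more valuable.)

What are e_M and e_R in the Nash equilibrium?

184.8, 135.6

Expanding Mika's payoff: 234e_M + e_Re_M − e_M².
∂π/∂e_M = 234 + e_R − 2e_M = 0, so e_M = 117 + 0.5e_R.
Likewise for Ravi: e_R = 74 + (1/3)e_M.
Substituting the second reaction function into the first: e_M = 117 + 0.5(74 + (1/3)e_M), which gives (5/6)e_M = 154 ⇒ e_M = 184.8.
Then e_R = 74 + (1/3)·184.8 = 135.6.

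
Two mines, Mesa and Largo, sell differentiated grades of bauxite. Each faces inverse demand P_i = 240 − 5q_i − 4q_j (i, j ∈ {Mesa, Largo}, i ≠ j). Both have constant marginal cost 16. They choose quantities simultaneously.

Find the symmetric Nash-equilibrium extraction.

Mine Mesa's profit: π = q_{Mesa}(240 − 5q_{Mesa} − 4q_{Largo}) − 16q_{Mesa}.
∂π/∂q_{Mesa} = 224 − 10q_{Mesa} − 4q_{Largo} = 0 ⇒ q_{Mesa} = 22.4 − 0.4q_{Largo}.
By symmetry q_{Largo} = q_{Mesa}; substituting into the reaction function, 1.4q_{Mesa} = 22.4 and q_{Mesa} = 16.

16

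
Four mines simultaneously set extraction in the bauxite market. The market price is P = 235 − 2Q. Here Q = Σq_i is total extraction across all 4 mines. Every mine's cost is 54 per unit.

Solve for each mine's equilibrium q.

A representative mine's profit is π_i = q_i(235 − 2Q) − 54q_i, with Q = q_i + Σ_{j≠i} q_j.
First-order condition: 181 − 4q_i − 2Σ_{j≠i} q_j = 0.
Imposing symmetry (q_j = q for all j) turns Σ_{j≠i} q_j into 3q, so 181 = 10q and q = 18.1.

18.1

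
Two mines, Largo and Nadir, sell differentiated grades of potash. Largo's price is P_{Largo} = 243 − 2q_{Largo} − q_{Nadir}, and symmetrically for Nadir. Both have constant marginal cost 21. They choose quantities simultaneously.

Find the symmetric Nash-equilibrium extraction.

Mine Largo's profit: π = q_{Largo}(243 − 2q_{Largo} − q_{Nadir}) − 21q_{Largo}.
∂π/∂q_{Largo} = 222 − 4q_{Largo} − q_{Nadir} = 0 ⇒ q_{Largo} = 55.5 − 0.25q_{Nadir}.
Setting q_{Largo} = q_{Nadir} in the reaction function: q_{Largo} = 55.5 − 0.25q_{Largo}, so q_{Largo} = 55.5 / 1.25 = 44.4.

44.4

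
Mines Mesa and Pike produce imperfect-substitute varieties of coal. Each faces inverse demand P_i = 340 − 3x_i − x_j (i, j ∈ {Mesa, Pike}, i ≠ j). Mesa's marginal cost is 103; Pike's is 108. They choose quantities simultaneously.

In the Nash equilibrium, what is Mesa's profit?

3468

Mine Mesa's profit: π = x_{Mesa}(340 − 3x_{Mesa} − x_{Pike}) − 103x_{Mesa}.
∂π/∂x_{Mesa} = 237 − 6x_{Mesa} − x_{Pike} = 0 ⇒ x_{Mesa} = 39.5 − (1/6)x_{Pike}.
Similarly x_{Pike} = 116/3 − (1/6)x_{Mesa}.
Substituting the second reaction function into the first: x_{Mesa} = 39.5 − (1/6)(116/3 − (1/6)x_{Mesa}), which gives (35/36)x_{Mesa} = 595/18 ⇒ x_{Mesa} = 34.
Then x_{Pike} = 116/3 − (1/6)·34 = 33.
P_{Mesa} = 340 − 3·34 − 33 = 205.
Profit = (205 − 103)·34 = 3468.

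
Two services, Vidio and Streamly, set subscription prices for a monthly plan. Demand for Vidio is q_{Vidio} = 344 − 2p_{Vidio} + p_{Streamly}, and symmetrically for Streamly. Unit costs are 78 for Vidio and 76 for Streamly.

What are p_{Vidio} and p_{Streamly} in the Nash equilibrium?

166.4, 165.6

Vidio's profit: π = (p_{Vidio} − 78)(344 − 2p_{Vidio} + p_{Streamly}).
∂π/∂p_{Vidio} = 500 − 4p_{Vidio} + p_{Streamly} = 0 ⇒ p_{Vidio} = 125 + 0.25p_{Streamly}.
Similarly p_{Streamly} = 124 + 0.25p_{Vidio}.
Solving the two reaction functions simultaneously: (1 − (0.25)(0.25))p_{Vidio} = 125 + 0.25·124, so 0.9375p_{Vidio} = 156 and p_{Vidio} = 166.4.
Then p_{Streamly} = 124 + 0.25·166.4 = 165.6.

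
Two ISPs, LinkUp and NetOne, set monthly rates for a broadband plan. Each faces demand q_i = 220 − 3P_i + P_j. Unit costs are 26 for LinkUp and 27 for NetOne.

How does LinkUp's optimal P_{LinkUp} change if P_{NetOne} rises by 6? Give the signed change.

1

LinkUp's profit: π = (P_{LinkUp} − 26)(220 − 3P_{LinkUp} + P_{NetOne}).
∂π/∂P_{LinkUp} = 298 − 6P_{LinkUp} + P_{NetOne} = 0 ⇒ P_{LinkUp} = 149/3 + (1/6)P_{NetOne}.
The reaction-function slope is 1/6, so a 6-unit rise in P_{NetOne} moves P_{LinkUp} by 1/6 × 6 = 1. LinkUp's best response rises — the actions are strategic complements.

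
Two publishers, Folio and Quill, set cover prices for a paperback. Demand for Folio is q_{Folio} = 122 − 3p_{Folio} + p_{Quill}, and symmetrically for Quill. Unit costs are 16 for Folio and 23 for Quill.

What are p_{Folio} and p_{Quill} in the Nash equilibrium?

34.6, 37.6

Folio's profit: π = (p_{Folio} − 16)(122 − 3p_{Folio} + p_{Quill}).
∂π/∂p_{Folio} = 170 − 6p_{Folio} + p_{Quill} = 0 ⇒ p_{Folio} = 85/3 + (1/6)p_{Quill}.
Similarly p_{Quill} = 191/6 + (1/6)p_{Folio}.
Plugging p_{Quill} into Folio's best response: p_{Folio} = 85/3 + (1/6)(191/6 + (1/6)p_{Folio}) ⇒ (35/36)p_{Folio} = 1211/36, so p_{Folio} = 34.6.
Then p_{Quill} = 191/6 + (1/6)·34.6 = 37.6.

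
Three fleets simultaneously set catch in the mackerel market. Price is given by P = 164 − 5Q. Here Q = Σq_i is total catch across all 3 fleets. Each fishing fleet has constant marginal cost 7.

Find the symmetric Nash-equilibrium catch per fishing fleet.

7.85

A representative fishing fleet's profit is π_i = q_i(164 − 5Q) − 7q_i, with Q = q_i + Σ_{j≠i} q_j.
First-order condition: 157 − 10q_i − 5Σ_{j≠i} q_j = 0.
With identical fishing fleets, set every q_j = q: then 157 − 10q − 10q = 0, i.e. q = 157/20 = 7.85.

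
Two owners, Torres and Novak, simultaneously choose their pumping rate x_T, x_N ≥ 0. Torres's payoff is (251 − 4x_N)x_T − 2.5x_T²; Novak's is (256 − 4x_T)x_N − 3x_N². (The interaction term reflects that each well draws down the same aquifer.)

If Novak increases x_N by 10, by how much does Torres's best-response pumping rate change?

-8

Expanding Torres's payoff: 251x_T − 4x_Nx_T − 2.5x_T².
∂π/∂x_T = 251 − 4x_N − 5x_T = 0, so x_T = 50.2 − 0.8x_N.
The reaction-function slope is −0.8, so a 10-unit rise in x_N moves x_T by −0.8 × 10 = −8. Torres's best response falls — the actions are strategic substitutes.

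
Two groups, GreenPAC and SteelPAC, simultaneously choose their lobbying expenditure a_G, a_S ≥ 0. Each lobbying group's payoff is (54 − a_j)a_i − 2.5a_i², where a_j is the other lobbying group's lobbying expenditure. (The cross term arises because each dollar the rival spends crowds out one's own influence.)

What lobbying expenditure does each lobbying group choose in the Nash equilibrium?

9

GreenPAC's payoff is (54 − a_S)a_G − 2.5a_G².
∂π/∂a_G = 54 − a_S − 5a_G = 0, so a_G = 10.8 − 0.2a_S.
The game is symmetric, so in equilibrium a_S = a_G: the reaction function gives 1.2a_G = 10.8, hence a_G = 9.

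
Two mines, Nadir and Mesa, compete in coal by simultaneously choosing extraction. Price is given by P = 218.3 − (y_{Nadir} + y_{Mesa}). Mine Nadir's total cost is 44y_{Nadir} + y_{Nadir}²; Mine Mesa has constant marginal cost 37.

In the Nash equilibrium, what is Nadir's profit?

Mine Nadir's profit: π = y_{Nadir}(218.3 − (y_{Nadir} + y_{Mesa})) − 44y_{Nadir} − y_{Nadir}².
∂π/∂y_{Nadir} = 174.3 − 4y_{Nadir} − y_{Mesa} = 0, so y_{Nadir} = 43.575 − 0.25y_{Mesa}.
For Mesa: ∂π/∂y_{Mesa} = 181.3 − 2y_{Mesa} − y_{Nadir} = 0 ⇒ y_{Mesa} = 90.65 − 0.5y_{Nadir}.
Solving the two reaction functions simultaneously: (1 − (−0.25)(−0.5))y_{Nadir} = 43.575 − 0.25·90.65, so 0.875y_{Nadir} = 20.9125 and y_{Nadir} = 23.9.
Then y_{Mesa} = 90.65 − 0.5·23.9 = 78.7.
Price P = 218.3 − 102.6 = 115.7.
Nadir's profit: (115.7 − 44)·23.9 − (23.9)² = 1142.42.

1142.42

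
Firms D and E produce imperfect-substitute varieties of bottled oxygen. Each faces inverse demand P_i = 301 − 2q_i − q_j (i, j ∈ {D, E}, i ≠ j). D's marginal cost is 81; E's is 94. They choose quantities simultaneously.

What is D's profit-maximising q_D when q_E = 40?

45

Firm D's profit: π = q_D(301 − 2q_D − q_E) − 81q_D.
∂π/∂q_D = 220 − 4q_D − q_E = 0 ⇒ q_D = 55 − 0.25q_E.
At q_E = 40: q_D = 55 − 0.25·40 = 45.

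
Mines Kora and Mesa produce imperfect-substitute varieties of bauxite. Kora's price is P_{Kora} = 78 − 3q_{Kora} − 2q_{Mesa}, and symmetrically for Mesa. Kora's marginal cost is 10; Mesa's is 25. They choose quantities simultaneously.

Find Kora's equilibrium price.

Mine Kora's profit: π = q_{Kora}(78 − 3q_{Kora} − 2q_{Mesa}) − 10q_{Kora}.
∂π/∂q_{Kora} = 68 − 6q_{Kora} − 2q_{Mesa} = 0 ⇒ q_{Kora} = 34/3 − (1/3)q_{Mesa}.
Similarly q_{Mesa} = 53/6 − (1/3)q_{Kora}.
Plugging q_{Mesa} into Kora's best response: q_{Kora} = 34/3 − (1/3)(53/6 − (1/3)q_{Kora}) ⇒ (8/9)q_{Kora} = 151/18, so q_{Kora} = 9.4375.
Then q_{Mesa} = 53/6 − (1/3)·9.4375 = 5.6875.
P_{Kora} = 78 − 3·9.4375 − 2·5.6875 = 38.3125.

38.3125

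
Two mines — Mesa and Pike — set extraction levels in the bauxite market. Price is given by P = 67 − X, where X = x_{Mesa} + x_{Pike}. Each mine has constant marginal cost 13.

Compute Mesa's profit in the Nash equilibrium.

324

Mine Mesa's profit: π = x_{Mesa}(67 − (x_{Mesa} + x_{Pike})) − 13x_{Mesa}.
∂π/∂x_{Mesa} = 54 − 2x_{Mesa} − x_{Pike} = 0, so x_{Mesa} = 27 − 0.5x_{Pike}.
The game is symmetric, so in equilibrium x_{Pike} = x_{Mesa}: the reaction function gives 1.5x_{Mesa} = 27, hence x_{Mesa} = 18.
Price P = 67 − 36 = 31.
Mesa's profit: (31 − 13)·18 = 324.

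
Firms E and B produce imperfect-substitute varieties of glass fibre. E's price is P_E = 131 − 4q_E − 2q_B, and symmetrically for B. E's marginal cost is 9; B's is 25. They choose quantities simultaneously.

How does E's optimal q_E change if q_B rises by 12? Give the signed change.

Firm E's profit: π = q_E(131 − 4q_E − 2q_B) − 9q_E.
∂π/∂q_E = 122 − 8q_E − 2q_B = 0 ⇒ q_E = 15.25 − 0.25q_B.
The reaction-function slope is −0.25, so a 12-unit rise in q_B moves q_E by −0.25 × 12 = −3. E's best response falls — the actions are strategic substitutes.

-3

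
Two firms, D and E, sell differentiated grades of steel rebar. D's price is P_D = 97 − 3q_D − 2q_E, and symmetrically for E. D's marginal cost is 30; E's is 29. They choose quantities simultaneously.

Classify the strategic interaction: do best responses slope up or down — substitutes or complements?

strategic substitutes

Firm D's profit: π = q_D(97 − 3q_D − 2q_E) − 30q_D.
∂π/∂q_D = 67 − 6q_D − 2q_E = 0 ⇒ q_D = 67/6 − (1/3)q_E.
The best-response slope dq_D/dq_E = −1/3 < 0: the reaction function is downward-sloping, so the choices are strategic substitutes.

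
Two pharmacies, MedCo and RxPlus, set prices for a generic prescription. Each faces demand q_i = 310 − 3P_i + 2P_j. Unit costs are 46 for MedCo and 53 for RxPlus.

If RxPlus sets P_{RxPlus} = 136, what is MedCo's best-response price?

MedCo's profit: π = (P_{MedCo} − 46)(310 − 3P_{MedCo} + 2P_{RxPlus}).
∂π/∂P_{MedCo} = 448 − 6P_{MedCo} + 2P_{RxPlus} = 0 ⇒ P_{MedCo} = 224/3 + (1/3)P_{RxPlus}.
At P_{RxPlus} = 136: P_{MedCo} = 224/3 + (1/3)·136 = 120.

120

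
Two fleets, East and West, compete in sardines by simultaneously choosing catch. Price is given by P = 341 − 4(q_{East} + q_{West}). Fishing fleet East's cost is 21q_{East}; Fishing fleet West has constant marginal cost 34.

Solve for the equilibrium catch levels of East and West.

27.75, 24.5

Fishing fleet East's profit: π = q_{East}(341 − 4(q_{East} + q_{West})) − 21q_{East}.
∂π/∂q_{East} = 320 − 8q_{East} − 4q_{West} = 0, so q_{East} = 40 − 0.5q_{West}.
By the same steps for West: q_{West} = 38.375 − 0.5q_{East}.
Substituting the second reaction function into the first: q_{East} = 40 − 0.5(38.375 − 0.5q_{East}), which gives 0.75q_{East} = 20.8125 ⇒ q_{East} = 27.75.
Then q_{West} = 38.375 − 0.5·27.75 = 24.5.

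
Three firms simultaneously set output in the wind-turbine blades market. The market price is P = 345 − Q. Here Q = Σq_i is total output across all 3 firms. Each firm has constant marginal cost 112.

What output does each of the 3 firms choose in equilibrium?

A representative firm's profit is π_i = q_i(345 − Q) − 112q_i, with Q = q_i + Σ_{j≠i} q_j.
First-order condition: 233 − 2q_i − Σ_{j≠i} q_j = 0.
With identical firms, set every q_j = q: then 233 − 2q − 2q = 0, i.e. q = 233/4 = 58.25.

58.25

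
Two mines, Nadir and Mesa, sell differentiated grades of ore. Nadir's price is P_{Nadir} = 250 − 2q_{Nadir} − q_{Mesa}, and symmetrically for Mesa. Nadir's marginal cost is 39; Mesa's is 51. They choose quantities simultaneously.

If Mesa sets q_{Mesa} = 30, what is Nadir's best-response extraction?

45.25

Mine Nadir's profit: π = q_{Nadir}(250 − 2q_{Nadir} − q_{Mesa}) − 39q_{Nadir}.
∂π/∂q_{Nadir} = 211 − 4q_{Nadir} − q_{Mesa} = 0 ⇒ q_{Nadir} = 52.75 − 0.25q_{Mesa}.
At q_{Mesa} = 30: q_{Nadir} = 52.75 − 0.25·30 = 45.25.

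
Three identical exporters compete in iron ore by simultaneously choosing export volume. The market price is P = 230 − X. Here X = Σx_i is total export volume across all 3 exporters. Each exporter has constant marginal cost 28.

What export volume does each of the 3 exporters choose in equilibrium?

50.5

A representative exporter's profit is π_i = x_i(230 − X) − 28x_i, with X = x_i + Σ_{j≠i} x_j.
First-order condition: 202 − 2x_i − Σ_{j≠i} x_j = 0.
With identical exporters, set every x_j = x: then 202 − 2x − 2x = 0, i.e. x = 202/4 = 50.5.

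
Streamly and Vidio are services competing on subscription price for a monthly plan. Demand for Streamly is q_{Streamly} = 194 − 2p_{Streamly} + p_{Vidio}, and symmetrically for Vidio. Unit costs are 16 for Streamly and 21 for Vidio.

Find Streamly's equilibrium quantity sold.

120

Streamly's profit: π = (p_{Streamly} − 16)(194 − 2p_{Streamly} + p_{Vidio}).
∂π/∂p_{Streamly} = 226 − 4p_{Streamly} + p_{Vidio} = 0 ⇒ p_{Streamly} = 56.5 + 0.25p_{Vidio}.
Similarly p_{Vidio} = 59 + 0.25p_{Streamly}.
Solving the two reaction functions simultaneously: (1 − (0.25)(0.25))p_{Streamly} = 56.5 + 0.25·59, so 0.9375p_{Streamly} = 71.25 and p_{Streamly} = 76.
Then p_{Vidio} = 59 + 0.25·76 = 78.
q_{Streamly} = 194 − 2·76 + 78 = 120.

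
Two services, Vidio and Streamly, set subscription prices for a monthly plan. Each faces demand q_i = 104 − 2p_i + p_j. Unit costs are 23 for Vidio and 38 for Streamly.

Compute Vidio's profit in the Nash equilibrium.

Vidio's profit: π = (p_{Vidio} − 23)(104 − 2p_{Vidio} + p_{Streamly}).
∂π/∂p_{Vidio} = 150 − 4p_{Vidio} + p_{Streamly} = 0 ⇒ p_{Vidio} = 37.5 + 0.25p_{Streamly}.
Similarly p_{Streamly} = 45 + 0.25p_{Vidio}.
Plugging p_{Streamly} into Vidio's best response: p_{Vidio} = 37.5 + 0.25(45 + 0.25p_{Vidio}) ⇒ 0.9375p_{Vidio} = 48.75, so p_{Vidio} = 52.
Then p_{Streamly} = 45 + 0.25·52 = 58.
q_{Vidio} = 104 − 2·52 + 58 = 58.
Profit = (52 − 23)·58 = 1682.

1682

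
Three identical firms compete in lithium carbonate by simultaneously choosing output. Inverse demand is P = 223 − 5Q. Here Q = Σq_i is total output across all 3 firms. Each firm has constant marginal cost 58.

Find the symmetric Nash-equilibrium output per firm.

A representative firm's profit is π_i = q_i(223 − 5Q) − 58q_i, with Q = q_i + Σ_{j≠i} q_j.
First-order condition: 165 − 10q_i − 5Σ_{j≠i} q_j = 0.
Imposing symmetry (q_j = q for all j) turns Σ_{j≠i} q_j into 2q, so 165 = 20q and q = 8.25.

8.25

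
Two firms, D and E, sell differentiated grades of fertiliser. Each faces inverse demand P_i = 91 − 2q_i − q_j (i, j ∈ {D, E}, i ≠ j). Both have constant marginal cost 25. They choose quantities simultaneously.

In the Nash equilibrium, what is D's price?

Firm D's profit: π = q_D(91 − 2q_D − q_E) − 25q_D.
∂π/∂q_D = 66 − 4q_D − q_E = 0 ⇒ q_D = 16.5 − 0.25q_E.
By symmetry q_E = q_D; substituting into the reaction function, 1.25q_D = 16.5 and q_D = 13.2.
P_D = 91 − 2·13.2 − 13.2 = 51.4.

51.4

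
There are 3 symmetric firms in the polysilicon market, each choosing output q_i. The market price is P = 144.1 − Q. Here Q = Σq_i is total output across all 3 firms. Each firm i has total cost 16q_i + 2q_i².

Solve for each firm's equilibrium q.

16.0125

A representative firm's profit is π_i = q_i(144.1 − Q) − 16q_i − 2q_i², with Q = q_i + Σ_{j≠i} q_j.
First-order condition: 128.1 − 6q_i − Σ_{j≠i} q_j = 0.
In a symmetric equilibrium every firm chooses the same q, so Σ_{j≠i} q_j = 2q. The condition becomes 128.1 − 8q = 0, giving q = 128.1/8 = 16.0125.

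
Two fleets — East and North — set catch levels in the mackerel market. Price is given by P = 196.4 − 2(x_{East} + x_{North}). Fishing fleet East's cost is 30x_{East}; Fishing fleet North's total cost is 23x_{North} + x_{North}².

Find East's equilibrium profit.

Fishing fleet East's profit: π = x_{East}(196.4 − 2(x_{East} + x_{North})) − 30x_{East}.
∂π/∂x_{East} = 166.4 − 4x_{East} − 2x_{North} = 0, so x_{East} = 41.6 − 0.5x_{North}.
For North: ∂π/∂x_{North} = 173.4 − 6x_{North} − 2x_{East} = 0 ⇒ x_{North} = 28.9 − (1/3)x_{East}.
Substituting the second reaction function into the first: x_{East} = 41.6 − 0.5(28.9 − (1/3)x_{East}), which gives (5/6)x_{East} = 27.15 ⇒ x_{East} = 32.58.
Then x_{North} = 28.9 − (1/3)·32.58 = 18.04.
Price P = 196.4 − 2·50.62 = 95.16.
East's profit: (95.16 − 30)·32.58 = 2122.9128.

2122.9128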